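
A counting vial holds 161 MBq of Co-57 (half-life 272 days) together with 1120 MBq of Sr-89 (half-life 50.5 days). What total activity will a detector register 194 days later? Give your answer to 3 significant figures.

Co-57: 161 × (1/2)^(194/272) = 161 × (1/2)^0.71324 ≈ 98.202 MBq.
Sr-89: 1120 × (1/2)^(194/50.5) = 1120 × (1/2)^3.8416 ≈ 78.124 MBq.
Total = 98.202 + 78.124 ≈ 176.33 MBq.

176 MBq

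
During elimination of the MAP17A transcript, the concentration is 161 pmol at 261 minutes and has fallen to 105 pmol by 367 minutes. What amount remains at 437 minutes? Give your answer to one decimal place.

79.2 pmol

Over Δt = 367 − 261 = 106 minutes, the level fell by a factor of 161/105 ≈ 1.5333.
n = log₂(1.5333) ≈ 0.61667 half-lives, so t½ = 106/0.61667 ≈ 171.89 minutes.
From t = 367 to t = 437: 105 × (1/2)^((437−367)/171.89) ≈ 79.177 pmol.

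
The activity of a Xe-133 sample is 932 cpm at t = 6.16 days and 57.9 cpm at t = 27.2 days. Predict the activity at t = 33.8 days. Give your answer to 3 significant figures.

24.2 cpm

Over Δt = 27.2 − 6.16 = 21.04 days, the level fell by a factor of 932/57.9 ≈ 16.097.
n = log₂(16.097) ≈ 4.0087 half-lives, so t½ = 21.04/4.0087 ≈ 5.2486 days.
From t = 27.2 to t = 33.8: 57.9 × (1/2)^((33.8−27.2)/5.2486) ≈ 24.218 cpm.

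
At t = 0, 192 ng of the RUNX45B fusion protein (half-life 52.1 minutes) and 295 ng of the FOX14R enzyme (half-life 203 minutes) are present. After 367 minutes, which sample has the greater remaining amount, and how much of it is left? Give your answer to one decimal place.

FOX14R enzyme, 84.3 ng

RUNX45B fusion protein: 192 × (1/2)^7.0441 ≈ 1.4548 ng.
FOX14R enzyme: 295 × (1/2)^1.8079 ≈ 84.255 ng.
FOX14R enzyme has more remaining, at ≈ 84.255 ng.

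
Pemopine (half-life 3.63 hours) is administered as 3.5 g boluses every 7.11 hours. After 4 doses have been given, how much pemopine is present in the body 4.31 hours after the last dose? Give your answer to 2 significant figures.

2.1 g

The 4 doses were given 25.64, 18.53, 11.42, 4.31 hours ago.
Total = 3.5·(1/2)^(25.64/3.63) + 3.5·(1/2)^(18.53/3.63) + 3.5·(1/2)^(11.42/3.63) + 3.5·(1/2)^(4.31/3.63)
      = 0.026169 + 0.10172 + 0.39539 + 1.5369 ≈ 2.0602 g.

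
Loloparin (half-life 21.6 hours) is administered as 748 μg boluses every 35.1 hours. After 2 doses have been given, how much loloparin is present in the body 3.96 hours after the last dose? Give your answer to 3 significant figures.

872 μg

The 2 doses were given 39.06, 3.96 hours ago.
Total = 748·(1/2)^(39.06/21.6) + 748·(1/2)^(3.96/21.6)
      = 213.57 + 658.74 ≈ 872.31 μg.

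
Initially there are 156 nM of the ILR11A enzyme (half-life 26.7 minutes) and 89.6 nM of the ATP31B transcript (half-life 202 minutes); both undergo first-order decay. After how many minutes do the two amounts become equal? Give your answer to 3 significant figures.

24.6 minutes

Set 156·(1/2)^(t/26.7) = 89.6·(1/2)^(t/202).
Taking log₂: log₂(156/89.6) = t·(1/26.7 − 1/202).
log₂(1.7411) = 0.79998; 1/26.7 − 1/202 = 0.032503.
t = 0.79998 / 0.032503 ≈ 24.613 minutes.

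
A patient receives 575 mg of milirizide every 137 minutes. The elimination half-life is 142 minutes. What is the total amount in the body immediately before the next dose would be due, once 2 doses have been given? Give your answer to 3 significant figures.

446 mg

The 2 doses were given 274, 137 minutes ago.
Total = 575·(1/2)^(274/142) + 575·(1/2)^(137/142)
      = 150.94 + 294.6 ≈ 445.54 mg.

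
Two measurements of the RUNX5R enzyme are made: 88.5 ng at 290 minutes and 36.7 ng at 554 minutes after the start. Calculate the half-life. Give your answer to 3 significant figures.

208 minutes

Over Δt = 554 − 290 = 264 minutes, the level fell by a factor of 88.5/36.7 ≈ 2.4114.
n = log₂(2.4114) ≈ 1.2699 half-lives, so t½ = 264/1.2699 ≈ 207.89 minutes.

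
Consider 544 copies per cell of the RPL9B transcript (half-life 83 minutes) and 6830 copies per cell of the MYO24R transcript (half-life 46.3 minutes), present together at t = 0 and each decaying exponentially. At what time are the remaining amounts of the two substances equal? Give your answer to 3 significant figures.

382 minutes

Set 544·(1/2)^(t/83) = 6830·(1/2)^(t/46.3).
Taking log₂: log₂(544/6830) = t·(1/83 − 1/46.3).
log₂(0.079649) = -3.6502; 1/83 − 1/46.3 = -0.0095501.
t = -3.6502 / -0.0095501 ≈ 382.22 minutes.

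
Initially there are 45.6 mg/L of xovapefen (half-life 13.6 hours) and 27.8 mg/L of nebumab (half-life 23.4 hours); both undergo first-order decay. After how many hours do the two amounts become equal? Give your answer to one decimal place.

23.2 hours

Set 45.6·(1/2)^(t/13.6) = 27.8·(1/2)^(t/23.4).
Taking log₂: log₂(45.6/27.8) = t·(1/13.6 − 1/23.4).
log₂(1.6403) = 0.71395; 1/13.6 − 1/23.4 = 0.030794.
t = 0.71395 / 0.030794 ≈ 23.184 hours.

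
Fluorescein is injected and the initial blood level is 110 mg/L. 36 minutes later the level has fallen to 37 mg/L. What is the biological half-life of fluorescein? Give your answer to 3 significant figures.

22.9 minutes

A/A₀ = 37/110 ≈ 0.33636.
n = log₂(2.973) ≈ 1.5719 half-lives elapsed in 36 minutes.
t½ = 36/1.5719 ≈ 22.902 minutes.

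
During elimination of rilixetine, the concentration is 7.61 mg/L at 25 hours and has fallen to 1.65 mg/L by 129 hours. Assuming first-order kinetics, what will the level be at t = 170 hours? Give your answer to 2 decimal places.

0.90 mg/L

Over Δt = 129 − 25 = 104 hours, the level fell by a factor of 7.61/1.65 ≈ 4.6121.
n = log₂(4.6121) ≈ 2.2054 half-lives, so t½ = 104/2.2054 ≈ 47.156 hours.
From t = 129 to t = 170: 1.65 × (1/2)^((170−129)/47.156) ≈ 0.90314 mg/L.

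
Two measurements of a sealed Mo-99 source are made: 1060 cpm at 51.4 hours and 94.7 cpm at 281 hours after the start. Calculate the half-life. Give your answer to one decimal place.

65.9 hours

Over Δt = 281 − 51.4 = 229.6 hours, the level fell by a factor of 1060/94.7 ≈ 11.193.
n = log₂(11.193) ≈ 3.4846 half-lives, so t½ = 229.6/3.4846 ≈ 65.891 hours.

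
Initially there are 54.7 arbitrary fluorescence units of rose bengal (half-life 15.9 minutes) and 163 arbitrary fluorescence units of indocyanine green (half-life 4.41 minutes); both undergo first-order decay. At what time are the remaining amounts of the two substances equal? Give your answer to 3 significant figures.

Set 54.7·(1/2)^(t/15.9) = 163·(1/2)^(t/4.41).
Taking log₂: log₂(54.7/163) = t·(1/15.9 − 1/4.41).
log₂(0.33558) = -1.5753; 1/15.9 − 1/4.41 = -0.16386.
t = -1.5753 / -0.16386 ≈ 9.6132 minutes.

9.61 minutes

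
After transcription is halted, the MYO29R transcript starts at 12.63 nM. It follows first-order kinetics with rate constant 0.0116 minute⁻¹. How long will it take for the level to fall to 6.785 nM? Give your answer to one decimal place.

t½ = ln 2 / λ = 0.69315 / 0.0116 ≈ 59.754 minutes.
Fraction remaining = 6.785/12.63 ≈ 0.53721.
n = log₂(12.63/6.785) = ln(1.8615)/ln 2 ≈ 0.89643 half-lives.
t = n × t½ = 0.89643 × 59.754 ≈ 53.566 minutes.

53.6 minutes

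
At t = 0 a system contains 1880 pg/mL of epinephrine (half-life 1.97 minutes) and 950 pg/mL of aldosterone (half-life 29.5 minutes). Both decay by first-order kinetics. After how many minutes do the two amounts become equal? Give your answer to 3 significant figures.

Set 1880·(1/2)^(t/1.97) = 950·(1/2)^(t/29.5).
Taking log₂: log₂(1880/950) = t·(1/1.97 − 1/29.5).
log₂(1.9789) = 0.98473; 1/1.97 − 1/29.5 = 0.47372.
t = 0.98473 / 0.47372 ≈ 2.0787 minutes.

2.08 minutes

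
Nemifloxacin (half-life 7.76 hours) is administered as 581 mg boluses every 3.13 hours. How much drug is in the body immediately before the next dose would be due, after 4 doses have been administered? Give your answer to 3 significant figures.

1210 mg

The 4 doses were given 12.52, 9.39, 6.26, 3.13 hours ago.
Total = 581·(1/2)^(12.52/7.76) + 581·(1/2)^(9.39/7.76) + 581·(1/2)^(6.26/7.76) + 581·(1/2)^(3.13/7.76)
      = 189.89 + 251.14 + 332.15 + 439.29 ≈ 1212.5 mg.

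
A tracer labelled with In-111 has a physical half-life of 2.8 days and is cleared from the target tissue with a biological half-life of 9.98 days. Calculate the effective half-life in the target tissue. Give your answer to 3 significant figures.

2.19 days

1/t_eff = 1/t_phys + 1/t_biol = 1/2.8 + 1/9.98 = 0.45734 per day.
t_eff = 2.8 × 9.98 / (2.8 + 9.98) ≈ 2.1865 days.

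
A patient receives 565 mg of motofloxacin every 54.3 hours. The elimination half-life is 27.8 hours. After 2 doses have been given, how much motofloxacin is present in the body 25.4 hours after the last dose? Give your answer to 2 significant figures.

The 2 doses were given 79.7, 25.4 hours ago.
Total = 565·(1/2)^(79.7/27.8) + 565·(1/2)^(25.4/27.8)
      = 77.45 + 299.92 ≈ 377.37 mg.

380 mg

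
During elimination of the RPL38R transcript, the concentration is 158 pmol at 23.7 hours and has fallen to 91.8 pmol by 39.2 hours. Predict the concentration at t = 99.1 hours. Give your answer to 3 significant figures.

Over Δt = 39.2 − 23.7 = 15.5 hours, the level fell by a factor of 158/91.8 ≈ 1.7211.
n = log₂(1.7211) ≈ 0.78336 half-lives, so t½ = 15.5/0.78336 ≈ 19.787 hours.
From t = 39.2 to t = 99.1: 91.8 × (1/2)^((99.1−39.2)/19.787) ≈ 11.26 pmol.

11.3 pmol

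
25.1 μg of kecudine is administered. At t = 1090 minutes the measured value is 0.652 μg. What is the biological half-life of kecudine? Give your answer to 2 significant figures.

A/A₀ = 0.652/25.1 ≈ 0.025976.
n = log₂(38.497) ≈ 5.2667 half-lives elapsed in 1090 minutes.
t½ = 1090/5.2667 ≈ 206.96 minutes.

210 minutes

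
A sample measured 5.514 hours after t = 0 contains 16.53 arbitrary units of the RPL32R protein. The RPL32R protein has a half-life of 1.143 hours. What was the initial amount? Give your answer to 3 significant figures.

468 arbitrary units

Number of half-lives elapsed: n = 5.514/1.143 ≈ 4.8241.
A₀ = A × 2^n = 16.53 × 2^4.8241 = 16.53 × 28.328 ≈ 468.26 arbitrary units.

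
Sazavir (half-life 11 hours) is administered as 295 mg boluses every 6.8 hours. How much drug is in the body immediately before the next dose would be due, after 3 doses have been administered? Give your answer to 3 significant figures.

399 mg

The 3 doses were given 20.4, 13.6, 6.8 hours ago.
Total = 295·(1/2)^(20.4/11) + 295·(1/2)^(13.6/11) + 295·(1/2)^(6.8/11)
      = 81.573 + 125.21 + 192.19 ≈ 398.97 mg.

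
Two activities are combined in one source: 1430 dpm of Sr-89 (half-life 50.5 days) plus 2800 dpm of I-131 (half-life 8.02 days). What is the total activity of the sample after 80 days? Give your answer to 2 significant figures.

Sr-89: 1430 × (1/2)^(80/50.5) = 1430 × (1/2)^1.5842 ≈ 476.93 dpm.
I-131: 2800 × (1/2)^(80/8.02) = 2800 × (1/2)^9.9751 ≈ 2.7821 dpm.
Total = 476.93 + 2.7821 ≈ 479.71 dpm.

480 dpm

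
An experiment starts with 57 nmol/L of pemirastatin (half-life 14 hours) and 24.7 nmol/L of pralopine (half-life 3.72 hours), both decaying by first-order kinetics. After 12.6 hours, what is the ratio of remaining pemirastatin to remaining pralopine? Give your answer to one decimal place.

pemirastatin: 57 × (1/2)^(12.6/14) = 57 × (1/2)^0.9 ≈ 30.546 nmol/L.
pralopine: 24.7 × (1/2)^(12.6/3.72) = 24.7 × (1/2)^3.3871 ≈ 2.3609 nmol/L.
Ratio ≈ 30.546 / 2.3609 ≈ 12.938.

12.9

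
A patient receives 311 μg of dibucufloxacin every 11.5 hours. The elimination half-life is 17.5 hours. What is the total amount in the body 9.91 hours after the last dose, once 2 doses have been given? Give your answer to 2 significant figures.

The 2 doses were given 21.41, 9.91 hours ago.
Total = 311·(1/2)^(21.41/17.5) + 311·(1/2)^(9.91/17.5)
      = 133.19 + 210.03 ≈ 343.22 μg.

340 μg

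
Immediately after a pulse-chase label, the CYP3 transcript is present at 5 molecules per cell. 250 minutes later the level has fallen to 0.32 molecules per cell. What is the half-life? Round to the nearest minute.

63 minutes

A/A₀ = 0.32/5 ≈ 0.064.
n = log₂(15.625) ≈ 3.9658 half-lives elapsed in 250 minutes.
t½ = 250/3.9658 ≈ 63.039 minutes.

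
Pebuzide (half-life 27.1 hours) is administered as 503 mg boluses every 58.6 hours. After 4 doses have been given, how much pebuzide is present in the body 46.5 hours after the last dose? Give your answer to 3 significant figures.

The 4 doses were given 222.3, 163.7, 105.1, 46.5 hours ago.
Total = 503·(1/2)^(222.3/27.1) + 503·(1/2)^(163.7/27.1) + 503·(1/2)^(105.1/27.1) + 503·(1/2)^(46.5/27.1)
      = 1.707 + 7.6413 + 34.206 + 153.12 ≈ 196.68 mg.

197 mg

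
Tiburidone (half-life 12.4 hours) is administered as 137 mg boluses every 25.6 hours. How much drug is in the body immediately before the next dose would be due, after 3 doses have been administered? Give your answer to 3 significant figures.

42.5 mg

The 3 doses were given 76.8, 51.2, 25.6 hours ago.
Total = 137·(1/2)^(76.8/12.4) + 137·(1/2)^(51.2/12.4) + 137·(1/2)^(25.6/12.4)
      = 1.8719 + 7.8299 + 32.752 ≈ 42.454 mg.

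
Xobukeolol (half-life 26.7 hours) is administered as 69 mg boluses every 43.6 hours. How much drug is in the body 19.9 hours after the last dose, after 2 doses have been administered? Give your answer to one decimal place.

The 2 doses were given 63.5, 19.9 hours ago.
Total = 69·(1/2)^(63.5/26.7) + 69·(1/2)^(19.9/26.7)
      = 13.271 + 41.161 ≈ 54.432 mg.

54.4 mg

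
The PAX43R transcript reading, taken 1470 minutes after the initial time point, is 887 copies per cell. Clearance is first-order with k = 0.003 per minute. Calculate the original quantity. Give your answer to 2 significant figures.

t½ = ln 2 / k = 0.69315 / 0.003 ≈ 231.05 minutes.
Number of half-lives elapsed: n = 1470/231.05 ≈ 6.3623.
A₀ = A × 2^n = 887 × 2^6.3623 = 887 × 82.269 ≈ 72973 copies per cell.

73000 copies per cell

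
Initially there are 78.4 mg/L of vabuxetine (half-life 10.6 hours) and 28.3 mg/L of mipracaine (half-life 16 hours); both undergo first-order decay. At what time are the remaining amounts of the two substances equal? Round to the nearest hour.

Set 78.4·(1/2)^(t/10.6) = 28.3·(1/2)^(t/16).
Taking log₂: log₂(78.4/28.3) = t·(1/10.6 − 1/16).
log₂(2.7703) = 1.4701; 1/10.6 − 1/16 = 0.03184.
t = 1.4701 / 0.03184 ≈ 46.171 hours.

46 hours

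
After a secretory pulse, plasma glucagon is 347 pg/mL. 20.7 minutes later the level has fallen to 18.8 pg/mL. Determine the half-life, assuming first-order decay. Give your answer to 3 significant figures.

A/A₀ = 18.8/347 ≈ 0.054179.
n = log₂(18.457) ≈ 4.2061 half-lives elapsed in 20.7 minutes.
t½ = 20.7/4.2061 ≈ 4.9214 minutes.

4.92 minutes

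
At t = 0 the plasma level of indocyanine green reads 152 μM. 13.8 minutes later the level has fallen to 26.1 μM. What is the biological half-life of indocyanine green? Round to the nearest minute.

5 minutes

A/A₀ = 26.1/152 ≈ 0.17171.
n = log₂(5.8238) ≈ 2.5419 half-lives elapsed in 13.8 minutes.
t½ = 13.8/2.5419 ≈ 5.4289 minutes.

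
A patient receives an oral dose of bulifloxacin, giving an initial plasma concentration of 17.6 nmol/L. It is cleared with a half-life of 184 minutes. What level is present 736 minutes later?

1.1 nmol/L

Elapsed time is 4 half-lives (736/184).
Each half-life halves the amount: 17.6 × (1/2)^4 = 17.6/16 = 1.1 nmol/L.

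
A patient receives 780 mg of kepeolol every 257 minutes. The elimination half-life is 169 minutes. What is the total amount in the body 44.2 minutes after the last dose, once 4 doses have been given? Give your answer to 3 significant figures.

The 4 doses were given 815.2, 558.2, 301.2, 44.2 minutes ago.
Total = 780·(1/2)^(815.2/169) + 780·(1/2)^(558.2/169) + 780·(1/2)^(301.2/169) + 780·(1/2)^(44.2/169)
      = 27.544 + 79.032 + 226.77 + 650.67 ≈ 984.02 mg.

984 mg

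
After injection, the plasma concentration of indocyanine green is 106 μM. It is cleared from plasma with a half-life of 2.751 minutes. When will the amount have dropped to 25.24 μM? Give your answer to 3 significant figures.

Fraction remaining = 25.24/106 ≈ 0.23811.
n = log₂(106/25.24) = ln(4.1997)/ln 2 ≈ 2.0703 half-lives.
t = n × t½ = 2.0703 × 2.751 ≈ 5.6953 minutes.

5.70 minutes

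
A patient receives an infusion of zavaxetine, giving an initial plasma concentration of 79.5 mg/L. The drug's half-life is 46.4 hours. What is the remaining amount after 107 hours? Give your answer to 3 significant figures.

16.1 mg/L

Number of half-lives: n = 107/46.4 ≈ 2.306.
Remaining = 79.5 × (1/2)^2.306 = 79.5 × 0.20222 ≈ 16.076 mg/L.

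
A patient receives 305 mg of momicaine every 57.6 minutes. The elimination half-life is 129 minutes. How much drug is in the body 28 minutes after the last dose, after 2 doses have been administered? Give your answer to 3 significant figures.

455 mg

The 2 doses were given 85.6, 28 minutes ago.
Total = 305·(1/2)^(85.6/129) + 305·(1/2)^(28/129)
      = 192.55 + 262.4 ≈ 454.95 mg.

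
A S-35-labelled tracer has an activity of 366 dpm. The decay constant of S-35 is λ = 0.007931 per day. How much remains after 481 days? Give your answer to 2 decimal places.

8.07 dpm

t½ = ln 2 / λ = 0.69315 / 0.007931 ≈ 87.397 days.
Number of half-lives: n = 481/87.397 ≈ 5.5036.
Remaining = 366 × (1/2)^5.5036 = 366 × 0.022042 ≈ 8.0673 dpm.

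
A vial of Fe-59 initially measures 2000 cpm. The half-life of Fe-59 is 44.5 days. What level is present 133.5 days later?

Elapsed time is 3 half-lives (133.5/44.5).
Each half-life halves the amount: 2000 × (1/2)^3 = 2000/8 = 250 cpm.

250 cpm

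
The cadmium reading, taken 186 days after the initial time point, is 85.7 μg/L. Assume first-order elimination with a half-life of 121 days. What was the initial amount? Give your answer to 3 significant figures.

249 μg/L

Number of half-lives elapsed: n = 186/121 ≈ 1.5372.
A₀ = A × 2^n = 85.7 × 2^1.5372 = 85.7 × 2.9023 ≈ 248.73 μg/L.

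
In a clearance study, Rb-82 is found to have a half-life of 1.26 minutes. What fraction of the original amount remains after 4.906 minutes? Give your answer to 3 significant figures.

0.0673

n = 4.906/1.26 ≈ 3.8937 half-lives.
Fraction remaining = (1/2)^3.8937 ≈ 0.067281.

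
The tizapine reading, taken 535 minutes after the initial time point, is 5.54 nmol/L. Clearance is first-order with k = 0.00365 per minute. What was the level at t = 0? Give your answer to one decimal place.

t½ = ln 2 / k = 0.69315 / 0.00365 ≈ 189.9 minutes.
Number of half-lives elapsed: n = 535/189.9 ≈ 2.8172.
A₀ = A × 2^n = 5.54 × 2^2.8172 = 5.54 × 7.048 ≈ 39.046 nmol/L.

39.0 nmol/L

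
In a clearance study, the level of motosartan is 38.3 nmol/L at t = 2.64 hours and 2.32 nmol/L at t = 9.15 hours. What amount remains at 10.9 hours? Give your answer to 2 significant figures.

1.1 nmol/L

Over Δt = 9.15 − 2.64 = 6.51 hours, the level fell by a factor of 38.3/2.32 ≈ 16.509.
n = log₂(16.509) ≈ 4.0451 half-lives, so t½ = 6.51/4.0451 ≈ 1.6093 hours.
From t = 9.15 to t = 10.9: 2.32 × (1/2)^((10.9−9.15)/1.6093) ≈ 1.0918 nmol/L.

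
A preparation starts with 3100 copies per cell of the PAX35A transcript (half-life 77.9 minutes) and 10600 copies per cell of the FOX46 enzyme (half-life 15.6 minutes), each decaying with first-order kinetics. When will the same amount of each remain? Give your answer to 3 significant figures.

Set 3100·(1/2)^(t/77.9) = 10600·(1/2)^(t/15.6).
Taking log₂: log₂(3100/10600) = t·(1/77.9 − 1/15.6).
log₂(0.29245) = -1.7737; 1/77.9 − 1/15.6 = -0.051266.
t = -1.7737 / -0.051266 ≈ 34.599 minutes.

34.6 minutes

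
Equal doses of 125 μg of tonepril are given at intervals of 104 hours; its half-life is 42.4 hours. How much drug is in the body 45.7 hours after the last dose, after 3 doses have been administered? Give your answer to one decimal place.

The 3 doses were given 253.7, 149.7, 45.7 hours ago.
Total = 125·(1/2)^(253.7/42.4) + 125·(1/2)^(149.7/42.4) + 125·(1/2)^(45.7/42.4)
      = 1.9756 + 10.816 + 59.218 ≈ 72.009 μg.

72.0 μg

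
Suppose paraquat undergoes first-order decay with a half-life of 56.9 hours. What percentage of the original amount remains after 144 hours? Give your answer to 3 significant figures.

17.3%

n = 144/56.9 ≈ 2.5308 half-lives.
Fraction remaining = (1/2)^2.5308 ≈ 0.17305, i.e. 17.305%.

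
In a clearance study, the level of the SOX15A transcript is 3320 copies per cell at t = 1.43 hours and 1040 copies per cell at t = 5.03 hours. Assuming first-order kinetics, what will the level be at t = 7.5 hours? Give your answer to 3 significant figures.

469 copies per cell

Over Δt = 5.03 − 1.43 = 3.6 hours, the level fell by a factor of 3320/1040 ≈ 3.1923.
n = log₂(3.1923) ≈ 1.6746 half-lives, so t½ = 3.6/1.6746 ≈ 2.1498 hours.
From t = 5.03 to t = 7.5: 1040 × (1/2)^((7.5−5.03)/2.1498) ≈ 468.99 copies per cell.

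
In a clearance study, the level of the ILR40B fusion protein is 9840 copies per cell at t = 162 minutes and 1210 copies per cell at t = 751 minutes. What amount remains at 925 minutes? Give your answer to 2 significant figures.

650 copies per cell

Over Δt = 751 − 162 = 589 minutes, the level fell by a factor of 9840/1210 ≈ 8.1322.
n = log₂(8.1322) ≈ 3.0237 half-lives, so t½ = 589/3.0237 ≈ 194.8 minutes.
From t = 751 to t = 925: 1210 × (1/2)^((925−751)/194.8) ≈ 651.47 copies per cell.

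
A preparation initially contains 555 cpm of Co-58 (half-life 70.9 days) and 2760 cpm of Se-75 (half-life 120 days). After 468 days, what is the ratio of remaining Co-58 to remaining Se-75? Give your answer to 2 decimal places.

Co-58: 555 × (1/2)^(468/70.9) = 555 × (1/2)^6.6008 ≈ 5.7179 cpm.
Se-75: 2760 × (1/2)^(468/120) = 2760 × (1/2)^3.9 ≈ 184.88 cpm.
Ratio ≈ 5.7179 / 184.88 ≈ 0.030928.

0.03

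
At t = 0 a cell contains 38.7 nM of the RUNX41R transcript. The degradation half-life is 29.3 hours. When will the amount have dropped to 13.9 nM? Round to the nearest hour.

Fraction remaining = 13.9/38.7 ≈ 0.35917.
n = log₂(38.7/13.9) = ln(2.7842)/ln 2 ≈ 1.4772 half-lives.
t = n × t½ = 1.4772 × 29.3 ≈ 43.283 hours.

43 hours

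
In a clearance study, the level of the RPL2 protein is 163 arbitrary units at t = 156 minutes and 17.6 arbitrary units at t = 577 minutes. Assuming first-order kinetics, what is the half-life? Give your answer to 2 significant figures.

130 minutes

Over Δt = 577 − 156 = 421 minutes, the level fell by a factor of 163/17.6 ≈ 9.2614.
n = log₂(9.2614) ≈ 3.2112 half-lives, so t½ = 421/3.2112 ≈ 131.1 minutes.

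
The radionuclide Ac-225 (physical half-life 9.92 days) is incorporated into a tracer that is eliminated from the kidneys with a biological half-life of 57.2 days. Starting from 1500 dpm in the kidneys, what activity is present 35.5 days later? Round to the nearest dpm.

1/t_eff = 1/t_phys + 1/t_biol = 1/9.92 + 1/57.2 = 0.11829 per day.
t_eff = 9.92 × 57.2 / (9.92 + 57.2) ≈ 8.4539 days.
Remaining = 1500 × (1/2)^(35.5/8.4539) = 1500 × (1/2)^4.1993 ≈ 81.656 dpm.

82 dpm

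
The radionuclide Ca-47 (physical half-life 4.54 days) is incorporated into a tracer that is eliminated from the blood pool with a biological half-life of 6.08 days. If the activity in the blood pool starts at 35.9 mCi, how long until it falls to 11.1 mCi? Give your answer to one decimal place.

4.4 days

1/t_eff = 1/t_phys + 1/t_biol = 1/4.54 + 1/6.08 = 0.38474 per day.
t_eff = 4.54 × 6.08 / (4.54 + 6.08) ≈ 2.5992 days.
n = log₂(35.9/11.1) ≈ 1.6934; t = 1.6934 × 2.5992 ≈ 4.4015 days.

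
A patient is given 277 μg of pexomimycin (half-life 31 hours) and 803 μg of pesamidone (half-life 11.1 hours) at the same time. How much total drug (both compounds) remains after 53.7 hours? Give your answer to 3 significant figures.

111 μg

pexomimycin: 277 × (1/2)^(53.7/31) = 277 × (1/2)^1.7323 ≈ 83.372 μg.
pesamidone: 803 × (1/2)^(53.7/11.1) = 803 × (1/2)^4.8378 ≈ 28.079 μg.
Total = 83.372 + 28.079 ≈ 111.45 μg.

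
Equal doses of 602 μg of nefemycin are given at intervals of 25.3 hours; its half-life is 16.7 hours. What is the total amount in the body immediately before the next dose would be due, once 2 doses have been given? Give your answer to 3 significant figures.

The 2 doses were given 50.6, 25.3 hours ago.
Total = 602·(1/2)^(50.6/16.7) + 602·(1/2)^(25.3/16.7)
      = 73.704 + 210.64 ≈ 284.35 μg.

284 μg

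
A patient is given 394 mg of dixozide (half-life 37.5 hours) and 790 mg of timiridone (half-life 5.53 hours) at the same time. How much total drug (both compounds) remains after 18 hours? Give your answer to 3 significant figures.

dixozide: 394 × (1/2)^(18/37.5) = 394 × (1/2)^0.48 ≈ 282.49 mg.
timiridone: 790 × (1/2)^(18/5.53) = 790 × (1/2)^3.255 ≈ 82.753 mg.
Total = 282.49 + 82.753 ≈ 365.24 mg.

365 mg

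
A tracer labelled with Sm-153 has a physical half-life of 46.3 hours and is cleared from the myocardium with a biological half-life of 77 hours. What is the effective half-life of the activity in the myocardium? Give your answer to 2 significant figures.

29 hours

1/t_eff = 1/t_phys + 1/t_biol = 1/46.3 + 1/77 = 0.034585 per hour.
t_eff = 46.3 × 77 / (46.3 + 77) ≈ 28.914 hours.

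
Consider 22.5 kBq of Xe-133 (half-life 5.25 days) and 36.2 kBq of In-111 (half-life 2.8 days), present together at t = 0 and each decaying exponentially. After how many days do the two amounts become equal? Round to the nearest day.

4 days

Set 22.5·(1/2)^(t/5.25) = 36.2·(1/2)^(t/2.8).
Taking log₂: log₂(22.5/36.2) = t·(1/5.25 − 1/2.8).
log₂(0.62155) = -0.68606; 1/5.25 − 1/2.8 = -0.16667.
t = -0.68606 / -0.16667 ≈ 4.1164 days.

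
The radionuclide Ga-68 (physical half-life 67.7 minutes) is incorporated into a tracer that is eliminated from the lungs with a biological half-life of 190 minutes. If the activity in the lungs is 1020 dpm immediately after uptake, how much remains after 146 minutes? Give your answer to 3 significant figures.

134 dpm

1/t_eff = 1/t_phys + 1/t_biol = 1/67.7 + 1/190 = 0.020034 per minute.
t_eff = 67.7 × 190 / (67.7 + 190) ≈ 49.915 minutes.
Remaining = 1020 × (1/2)^(146/49.915) = 1020 × (1/2)^2.925 ≈ 134.3 dpm.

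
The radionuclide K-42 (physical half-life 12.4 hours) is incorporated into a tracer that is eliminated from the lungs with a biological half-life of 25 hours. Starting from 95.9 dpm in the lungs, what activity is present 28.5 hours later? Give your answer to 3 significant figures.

1/t_eff = 1/t_phys + 1/t_biol = 1/12.4 + 1/25 = 0.12065 per hour.
t_eff = 12.4 × 25 / (12.4 + 25) ≈ 8.2888 hours.
Remaining = 95.9 × (1/2)^(28.5/8.2888) = 95.9 × (1/2)^3.4384 ≈ 8.8463 dpm.

8.85 dpm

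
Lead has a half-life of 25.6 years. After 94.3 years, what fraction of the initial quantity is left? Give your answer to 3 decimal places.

0.078

n = 94.3/25.6 ≈ 3.6836 half-lives.
Fraction remaining = (1/2)^3.6836 ≈ 0.077827.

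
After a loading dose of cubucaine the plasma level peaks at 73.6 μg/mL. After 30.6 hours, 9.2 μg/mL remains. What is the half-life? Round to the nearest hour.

A/A₀ = 9.2/73.6 ≈ 0.125.
n = log₂(8) ≈ 3 half-lives elapsed in 30.6 hours.
t½ = 30.6/3 ≈ 10.2 hours.

10 hours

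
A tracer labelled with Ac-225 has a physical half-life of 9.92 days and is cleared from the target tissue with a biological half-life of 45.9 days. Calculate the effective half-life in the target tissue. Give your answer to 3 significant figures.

1/t_eff = 1/t_phys + 1/t_biol = 1/9.92 + 1/45.9 = 0.12259 per day.
t_eff = 9.92 × 45.9 / (9.92 + 45.9) ≈ 8.1571 days.

8.16 days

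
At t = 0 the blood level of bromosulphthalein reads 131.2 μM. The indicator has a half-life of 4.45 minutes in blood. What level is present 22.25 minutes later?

4.1 μM

Elapsed time is 5 half-lives (22.25/4.45).
Each half-life halves the amount: 131.2 × (1/2)^5 = 131.2/32 = 4.1 μM.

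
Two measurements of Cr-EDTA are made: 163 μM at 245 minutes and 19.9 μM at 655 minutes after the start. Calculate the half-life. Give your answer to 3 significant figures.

135 minutes

Over Δt = 655 − 245 = 410 minutes, the level fell by a factor of 163/19.9 ≈ 8.191.
n = log₂(8.191) ≈ 3.034 half-lives, so t½ = 410/3.034 ≈ 135.13 minutes.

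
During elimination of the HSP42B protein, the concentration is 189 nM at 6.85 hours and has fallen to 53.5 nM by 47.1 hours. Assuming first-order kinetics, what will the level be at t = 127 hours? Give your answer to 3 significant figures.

4.37 nM

Over Δt = 47.1 − 6.85 = 40.25 hours, the level fell by a factor of 189/53.5 ≈ 3.5327.
n = log₂(3.5327) ≈ 1.8208 half-lives, so t½ = 40.25/1.8208 ≈ 22.106 hours.
From t = 47.1 to t = 127: 53.5 × (1/2)^((127−47.1)/22.106) ≈ 4.3683 nM.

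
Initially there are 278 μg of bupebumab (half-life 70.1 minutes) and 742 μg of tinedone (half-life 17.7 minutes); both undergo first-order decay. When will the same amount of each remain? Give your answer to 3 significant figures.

Set 278·(1/2)^(t/70.1) = 742·(1/2)^(t/17.7).
Taking log₂: log₂(278/742) = t·(1/70.1 − 1/17.7).
log₂(0.37466) = -1.4163; 1/70.1 − 1/17.7 = -0.042232.
t = -1.4163 / -0.042232 ≈ 33.537 minutes.

33.5 minutes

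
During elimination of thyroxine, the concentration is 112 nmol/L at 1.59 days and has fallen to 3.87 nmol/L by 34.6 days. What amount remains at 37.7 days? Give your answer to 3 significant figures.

2.82 nmol/L

Over Δt = 34.6 − 1.59 = 33.01 days, the level fell by a factor of 112/3.87 ≈ 28.941.
n = log₂(28.941) ≈ 4.855 half-lives, so t½ = 33.01/4.855 ≈ 6.7991 days.
From t = 34.6 to t = 37.7: 3.87 × (1/2)^((37.7−34.6)/6.7991) ≈ 2.8214 nmol/L.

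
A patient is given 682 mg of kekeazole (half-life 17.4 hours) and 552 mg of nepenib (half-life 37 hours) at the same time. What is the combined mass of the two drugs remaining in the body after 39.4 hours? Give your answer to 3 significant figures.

kekeazole: 682 × (1/2)^(39.4/17.4) = 682 × (1/2)^2.2644 ≈ 141.95 mg.
nepenib: 552 × (1/2)^(39.4/37) = 552 × (1/2)^1.0649 ≈ 263.87 mg.
Total = 141.95 + 263.87 ≈ 405.82 mg.

406 mg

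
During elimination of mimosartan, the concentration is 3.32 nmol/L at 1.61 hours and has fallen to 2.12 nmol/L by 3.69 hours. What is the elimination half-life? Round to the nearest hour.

3 hours

Over Δt = 3.69 − 1.61 = 2.08 hours, the level fell by a factor of 3.32/2.12 ≈ 1.566.
n = log₂(1.566) ≈ 0.64712 half-lives, so t½ = 2.08/0.64712 ≈ 3.2142 hours.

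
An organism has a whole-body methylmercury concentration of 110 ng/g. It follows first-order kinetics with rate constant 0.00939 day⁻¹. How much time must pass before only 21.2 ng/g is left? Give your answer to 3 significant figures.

175 days

t½ = ln 2 / k = 0.69315 / 0.00939 ≈ 73.818 days.
Fraction remaining = 21.2/110 ≈ 0.19273.
n = log₂(110/21.2) = ln(5.1887)/ln 2 ≈ 2.3754 half-lives.
t = n × t½ = 2.3754 × 73.818 ≈ 175.34 days.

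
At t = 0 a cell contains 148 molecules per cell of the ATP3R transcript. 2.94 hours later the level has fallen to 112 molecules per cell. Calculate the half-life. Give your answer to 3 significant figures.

7.31 hours

A/A₀ = 112/148 ≈ 0.75676.
n = log₂(1.3214) ≈ 0.4021 half-lives elapsed in 2.94 hours.
t½ = 2.94/0.4021 ≈ 7.3116 hours.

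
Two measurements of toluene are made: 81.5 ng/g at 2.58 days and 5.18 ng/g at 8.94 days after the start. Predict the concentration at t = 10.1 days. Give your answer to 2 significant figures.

3.1 ng/g

Over Δt = 8.94 − 2.58 = 6.36 days, the level fell by a factor of 81.5/5.18 ≈ 15.734.
n = log₂(15.734) ≈ 3.9758 half-lives, so t½ = 6.36/3.9758 ≈ 1.5997 days.
From t = 8.94 to t = 10.1: 5.18 × (1/2)^((10.1−8.94)/1.5997) ≈ 3.1336 ng/g.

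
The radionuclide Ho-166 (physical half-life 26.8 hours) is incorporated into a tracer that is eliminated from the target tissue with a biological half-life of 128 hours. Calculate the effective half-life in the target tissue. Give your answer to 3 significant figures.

22.2 hours

1/t_eff = 1/t_phys + 1/t_biol = 1/26.8 + 1/128 = 0.045126 per hour.
t_eff = 26.8 × 128 / (26.8 + 128) ≈ 22.16 hours.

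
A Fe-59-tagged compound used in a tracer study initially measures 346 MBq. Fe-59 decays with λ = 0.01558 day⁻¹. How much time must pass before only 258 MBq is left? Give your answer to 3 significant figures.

t½ = ln 2 / λ = 0.69315 / 0.01558 ≈ 44.49 days.
Fraction remaining = 258/346 ≈ 0.74566.
n = log₂(346/258) = ln(1.3411)/ln 2 ≈ 0.4234 half-lives.
t = n × t½ = 0.4234 × 44.49 ≈ 18.837 days.

18.8 days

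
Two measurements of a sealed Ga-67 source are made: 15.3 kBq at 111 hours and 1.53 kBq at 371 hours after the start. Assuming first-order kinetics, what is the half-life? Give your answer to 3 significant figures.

78.3 hours

Over Δt = 371 − 111 = 260 hours, the level fell by a factor of 15.3/1.53 ≈ 10.
n = log₂(10) ≈ 3.3219 half-lives, so t½ = 260/3.3219 ≈ 78.268 hours.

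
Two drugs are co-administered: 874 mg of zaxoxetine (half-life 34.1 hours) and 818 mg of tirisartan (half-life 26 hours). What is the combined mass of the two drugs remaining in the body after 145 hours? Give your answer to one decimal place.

zaxoxetine: 874 × (1/2)^(145/34.1) = 874 × (1/2)^4.2522 ≈ 45.864 mg.
tirisartan: 818 × (1/2)^(145/26) = 818 × (1/2)^5.5769 ≈ 17.137 mg.
Total = 45.864 + 17.137 ≈ 63.001 mg.

63.0 mg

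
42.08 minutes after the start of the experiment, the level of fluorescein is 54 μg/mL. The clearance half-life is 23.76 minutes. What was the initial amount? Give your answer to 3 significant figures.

184 μg/mL

Number of half-lives elapsed: n = 42.08/23.76 ≈ 1.771.
A₀ = A × 2^n = 54 × 2^1.771 = 54 × 3.413 ≈ 184.3 μg/mL.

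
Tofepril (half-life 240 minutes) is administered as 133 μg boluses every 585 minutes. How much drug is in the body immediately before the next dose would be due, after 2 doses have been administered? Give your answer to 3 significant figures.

29.1 μg

The 2 doses were given 1170, 585 minutes ago.
Total = 133·(1/2)^(1170/240) + 133·(1/2)^(585/240)
      = 4.5324 + 24.552 ≈ 29.085 μg.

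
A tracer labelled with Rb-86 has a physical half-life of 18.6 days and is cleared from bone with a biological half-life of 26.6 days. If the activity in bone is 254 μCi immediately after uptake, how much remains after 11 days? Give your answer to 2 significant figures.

1/t_eff = 1/t_phys + 1/t_biol = 1/18.6 + 1/26.6 = 0.091357 per day.
t_eff = 18.6 × 26.6 / (18.6 + 26.6) ≈ 10.946 days.
Remaining = 254 × (1/2)^(11/10.946) = 254 × (1/2)^1.0049 ≈ 126.57 μCi.

130 μCi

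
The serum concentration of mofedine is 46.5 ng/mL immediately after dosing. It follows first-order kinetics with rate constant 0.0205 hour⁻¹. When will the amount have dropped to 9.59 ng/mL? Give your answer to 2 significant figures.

t½ = ln 2 / λ = 0.69315 / 0.0205 ≈ 33.812 hours.
Fraction remaining = 9.59/46.5 ≈ 0.20624.
n = log₂(46.5/9.59) = ln(4.8488)/ln 2 ≈ 2.2776 half-lives.
t = n × t½ = 2.2776 × 33.812 ≈ 77.011 hours.

77 hours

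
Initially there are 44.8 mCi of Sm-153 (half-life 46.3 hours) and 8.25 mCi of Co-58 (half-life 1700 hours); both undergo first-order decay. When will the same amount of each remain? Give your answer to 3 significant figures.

Set 44.8·(1/2)^(t/46.3) = 8.25·(1/2)^(t/1700).
Taking log₂: log₂(44.8/8.25) = t·(1/46.3 − 1/1700).
log₂(5.4303) = 2.441; 1/46.3 − 1/1700 = 0.02101.
t = 2.441 / 0.02101 ≈ 116.18 hours.

116 hours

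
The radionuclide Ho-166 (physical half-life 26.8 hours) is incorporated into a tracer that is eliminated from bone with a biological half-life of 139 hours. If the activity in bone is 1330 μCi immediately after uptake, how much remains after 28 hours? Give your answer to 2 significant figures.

1/t_eff = 1/t_phys + 1/t_biol = 1/26.8 + 1/139 = 0.044508 per hour.
t_eff = 26.8 × 139 / (26.8 + 139) ≈ 22.468 hours.
Remaining = 1330 × (1/2)^(28/22.468) = 1330 × (1/2)^1.2462 ≈ 560.67 μCi.

560 μCi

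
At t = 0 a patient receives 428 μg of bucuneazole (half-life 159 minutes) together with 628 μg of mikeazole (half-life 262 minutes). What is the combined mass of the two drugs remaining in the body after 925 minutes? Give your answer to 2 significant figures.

bucuneazole: 428 × (1/2)^(925/159) = 428 × (1/2)^5.8176 ≈ 7.5887 μg.
mikeazole: 628 × (1/2)^(925/262) = 628 × (1/2)^3.5305 ≈ 54.345 μg.
Total = 7.5887 + 54.345 ≈ 61.934 μg.

62 μg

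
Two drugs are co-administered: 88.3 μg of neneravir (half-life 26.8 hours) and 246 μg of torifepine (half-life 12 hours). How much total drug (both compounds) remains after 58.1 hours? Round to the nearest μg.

neneravir: 88.3 × (1/2)^(58.1/26.8) = 88.3 × (1/2)^2.1679 ≈ 19.65 μg.
torifepine: 246 × (1/2)^(58.1/12) = 246 × (1/2)^4.8417 ≈ 8.5792 μg.
Total = 19.65 + 8.5792 ≈ 28.229 μg.

28 μg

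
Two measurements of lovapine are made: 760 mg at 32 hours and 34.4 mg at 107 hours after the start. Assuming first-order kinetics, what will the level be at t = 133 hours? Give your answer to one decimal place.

11.8 mg

Over Δt = 107 − 32 = 75 hours, the level fell by a factor of 760/34.4 ≈ 22.093.
n = log₂(22.093) ≈ 4.4655 half-lives, so t½ = 75/4.4655 ≈ 16.795 hours.
From t = 107 to t = 133: 34.4 × (1/2)^((133−107)/16.795) ≈ 11.764 mg.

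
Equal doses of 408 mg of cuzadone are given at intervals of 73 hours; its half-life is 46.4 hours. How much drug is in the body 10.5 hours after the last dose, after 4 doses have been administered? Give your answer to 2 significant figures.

520 mg

The 4 doses were given 229.5, 156.5, 83.5, 10.5 hours ago.
Total = 408·(1/2)^(229.5/46.4) + 408·(1/2)^(156.5/46.4) + 408·(1/2)^(83.5/46.4) + 408·(1/2)^(10.5/46.4)
      = 13.235 + 39.385 + 117.2 + 348.77 ≈ 518.59 mg.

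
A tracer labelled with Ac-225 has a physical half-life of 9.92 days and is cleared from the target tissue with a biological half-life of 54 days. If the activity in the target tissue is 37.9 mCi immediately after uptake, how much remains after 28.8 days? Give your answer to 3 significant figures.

1/t_eff = 1/t_phys + 1/t_biol = 1/9.92 + 1/54 = 0.11932 per day.
t_eff = 9.92 × 54 / (9.92 + 54) ≈ 8.3805 days.
Remaining = 37.9 × (1/2)^(28.8/8.3805) = 37.9 × (1/2)^3.4366 ≈ 3.5005 mCi.

3.50 mCi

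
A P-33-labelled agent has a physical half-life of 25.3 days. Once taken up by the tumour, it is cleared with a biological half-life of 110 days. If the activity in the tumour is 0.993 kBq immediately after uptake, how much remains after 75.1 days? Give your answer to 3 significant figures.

0.0790 kBq

1/t_eff = 1/t_phys + 1/t_biol = 1/25.3 + 1/110 = 0.048617 per day.
t_eff = 25.3 × 110 / (25.3 + 110) ≈ 20.569 days.
Remaining = 0.993 × (1/2)^(75.1/20.569) = 0.993 × (1/2)^3.6511 ≈ 0.079042 kBq.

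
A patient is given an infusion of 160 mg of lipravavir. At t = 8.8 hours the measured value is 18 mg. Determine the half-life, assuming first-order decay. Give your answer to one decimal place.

A/A₀ = 18/160 ≈ 0.1125.
n = log₂(8.8889) ≈ 3.152 half-lives elapsed in 8.8 hours.
t½ = 8.8/3.152 ≈ 2.7919 hours.

2.8 hours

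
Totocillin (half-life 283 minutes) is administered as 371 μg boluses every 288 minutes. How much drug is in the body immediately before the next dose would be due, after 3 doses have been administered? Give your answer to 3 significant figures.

The 3 doses were given 864, 576, 288 minutes ago.
Total = 371·(1/2)^(864/283) + 371·(1/2)^(576/283) + 371·(1/2)^(288/283)
      = 44.702 + 90.506 + 183.24 ≈ 318.45 μg.

318 μg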